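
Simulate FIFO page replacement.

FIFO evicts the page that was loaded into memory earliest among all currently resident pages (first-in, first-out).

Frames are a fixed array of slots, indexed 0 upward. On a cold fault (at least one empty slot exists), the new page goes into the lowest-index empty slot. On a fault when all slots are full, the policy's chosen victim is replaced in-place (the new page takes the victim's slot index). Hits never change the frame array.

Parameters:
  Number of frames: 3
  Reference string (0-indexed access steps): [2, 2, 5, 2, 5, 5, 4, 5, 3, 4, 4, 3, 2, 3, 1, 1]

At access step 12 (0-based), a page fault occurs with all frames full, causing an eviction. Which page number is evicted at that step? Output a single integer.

Step 0: ref 2 -> FAULT, frames=[2,-,-]
Step 1: ref 2 -> HIT, frames=[2,-,-]
Step 2: ref 5 -> FAULT, frames=[2,5,-]
Step 3: ref 2 -> HIT, frames=[2,5,-]
Step 4: ref 5 -> HIT, frames=[2,5,-]
Step 5: ref 5 -> HIT, frames=[2,5,-]
Step 6: ref 4 -> FAULT, frames=[2,5,4]
Step 7: ref 5 -> HIT, frames=[2,5,4]
Step 8: ref 3 -> FAULT, evict 2, frames=[3,5,4]
Step 9: ref 4 -> HIT, frames=[3,5,4]
Step 10: ref 4 -> HIT, frames=[3,5,4]
Step 11: ref 3 -> HIT, frames=[3,5,4]
Step 12: ref 2 -> FAULT, evict 5, frames=[3,2,4]
At step 12: evicted page 5

Answer: 5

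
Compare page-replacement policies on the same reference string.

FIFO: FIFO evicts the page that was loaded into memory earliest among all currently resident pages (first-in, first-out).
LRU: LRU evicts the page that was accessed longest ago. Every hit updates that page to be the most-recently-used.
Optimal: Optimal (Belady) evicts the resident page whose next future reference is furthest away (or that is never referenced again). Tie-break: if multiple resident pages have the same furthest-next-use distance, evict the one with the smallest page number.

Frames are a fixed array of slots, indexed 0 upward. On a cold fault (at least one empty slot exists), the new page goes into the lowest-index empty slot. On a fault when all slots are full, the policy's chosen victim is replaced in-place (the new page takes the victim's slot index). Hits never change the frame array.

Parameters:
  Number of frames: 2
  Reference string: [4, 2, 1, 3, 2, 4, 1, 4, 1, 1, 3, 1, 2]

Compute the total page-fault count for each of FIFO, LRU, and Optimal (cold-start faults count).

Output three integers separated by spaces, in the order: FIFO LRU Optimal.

--- FIFO ---
  step 0: ref 4 -> FAULT, frames=[4,-] (faults so far: 1)
  step 1: ref 2 -> FAULT, frames=[4,2] (faults so far: 2)
  step 2: ref 1 -> FAULT, evict 4, frames=[1,2] (faults so far: 3)
  step 3: ref 3 -> FAULT, evict 2, frames=[1,3] (faults so far: 4)
  step 4: ref 2 -> FAULT, evict 1, frames=[2,3] (faults so far: 5)
  step 5: ref 4 -> FAULT, evict 3, frames=[2,4] (faults so far: 6)
  step 6: ref 1 -> FAULT, evict 2, frames=[1,4] (faults so far: 7)
  step 7: ref 4 -> HIT, frames=[1,4] (faults so far: 7)
  step 8: ref 1 -> HIT, frames=[1,4] (faults so far: 7)
  step 9: ref 1 -> HIT, frames=[1,4] (faults so far: 7)
  step 10: ref 3 -> FAULT, evict 4, frames=[1,3] (faults so far: 8)
  step 11: ref 1 -> HIT, frames=[1,3] (faults so far: 8)
  step 12: ref 2 -> FAULT, evict 1, frames=[2,3] (faults so far: 9)
  FIFO total faults: 9
--- LRU ---
  step 0: ref 4 -> FAULT, frames=[4,-] (faults so far: 1)
  step 1: ref 2 -> FAULT, frames=[4,2] (faults so far: 2)
  step 2: ref 1 -> FAULT, evict 4, frames=[1,2] (faults so far: 3)
  step 3: ref 3 -> FAULT, evict 2, frames=[1,3] (faults so far: 4)
  step 4: ref 2 -> FAULT, evict 1, frames=[2,3] (faults so far: 5)
  step 5: ref 4 -> FAULT, evict 3, frames=[2,4] (faults so far: 6)
  step 6: ref 1 -> FAULT, evict 2, frames=[1,4] (faults so far: 7)
  step 7: ref 4 -> HIT, frames=[1,4] (faults so far: 7)
  step 8: ref 1 -> HIT, frames=[1,4] (faults so far: 7)
  step 9: ref 1 -> HIT, frames=[1,4] (faults so far: 7)
  step 10: ref 3 -> FAULT, evict 4, frames=[1,3] (faults so far: 8)
  step 11: ref 1 -> HIT, frames=[1,3] (faults so far: 8)
  step 12: ref 2 -> FAULT, evict 3, frames=[1,2] (faults so far: 9)
  LRU total faults: 9
--- Optimal ---
  step 0: ref 4 -> FAULT, frames=[4,-] (faults so far: 1)
  step 1: ref 2 -> FAULT, frames=[4,2] (faults so far: 2)
  step 2: ref 1 -> FAULT, evict 4, frames=[1,2] (faults so far: 3)
  step 3: ref 3 -> FAULT, evict 1, frames=[3,2] (faults so far: 4)
  step 4: ref 2 -> HIT, frames=[3,2] (faults so far: 4)
  step 5: ref 4 -> FAULT, evict 2, frames=[3,4] (faults so far: 5)
  step 6: ref 1 -> FAULT, evict 3, frames=[1,4] (faults so far: 6)
  step 7: ref 4 -> HIT, frames=[1,4] (faults so far: 6)
  step 8: ref 1 -> HIT, frames=[1,4] (faults so far: 6)
  step 9: ref 1 -> HIT, frames=[1,4] (faults so far: 6)
  step 10: ref 3 -> FAULT, evict 4, frames=[1,3] (faults so far: 7)
  step 11: ref 1 -> HIT, frames=[1,3] (faults so far: 7)
  step 12: ref 2 -> FAULT, evict 1, frames=[2,3] (faults so far: 8)
  Optimal total faults: 8

Answer: 9 9 8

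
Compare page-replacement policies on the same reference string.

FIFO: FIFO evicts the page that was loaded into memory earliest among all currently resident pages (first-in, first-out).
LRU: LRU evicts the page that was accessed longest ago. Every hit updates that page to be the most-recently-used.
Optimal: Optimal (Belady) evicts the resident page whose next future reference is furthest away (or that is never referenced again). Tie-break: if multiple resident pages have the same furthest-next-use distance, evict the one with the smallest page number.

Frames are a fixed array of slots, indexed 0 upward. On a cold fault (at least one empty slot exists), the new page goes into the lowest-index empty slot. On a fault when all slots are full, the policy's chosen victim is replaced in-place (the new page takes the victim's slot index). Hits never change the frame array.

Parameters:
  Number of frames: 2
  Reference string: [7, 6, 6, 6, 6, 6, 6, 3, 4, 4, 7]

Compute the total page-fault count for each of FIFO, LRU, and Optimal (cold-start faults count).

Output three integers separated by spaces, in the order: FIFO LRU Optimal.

--- FIFO ---
  step 0: ref 7 -> FAULT, frames=[7,-] (faults so far: 1)
  step 1: ref 6 -> FAULT, frames=[7,6] (faults so far: 2)
  step 2: ref 6 -> HIT, frames=[7,6] (faults so far: 2)
  step 3: ref 6 -> HIT, frames=[7,6] (faults so far: 2)
  step 4: ref 6 -> HIT, frames=[7,6] (faults so far: 2)
  step 5: ref 6 -> HIT, frames=[7,6] (faults so far: 2)
  step 6: ref 6 -> HIT, frames=[7,6] (faults so far: 2)
  step 7: ref 3 -> FAULT, evict 7, frames=[3,6] (faults so far: 3)
  step 8: ref 4 -> FAULT, evict 6, frames=[3,4] (faults so far: 4)
  step 9: ref 4 -> HIT, frames=[3,4] (faults so far: 4)
  step 10: ref 7 -> FAULT, evict 3, frames=[7,4] (faults so far: 5)
  FIFO total faults: 5
--- LRU ---
  step 0: ref 7 -> FAULT, frames=[7,-] (faults so far: 1)
  step 1: ref 6 -> FAULT, frames=[7,6] (faults so far: 2)
  step 2: ref 6 -> HIT, frames=[7,6] (faults so far: 2)
  step 3: ref 6 -> HIT, frames=[7,6] (faults so far: 2)
  step 4: ref 6 -> HIT, frames=[7,6] (faults so far: 2)
  step 5: ref 6 -> HIT, frames=[7,6] (faults so far: 2)
  step 6: ref 6 -> HIT, frames=[7,6] (faults so far: 2)
  step 7: ref 3 -> FAULT, evict 7, frames=[3,6] (faults so far: 3)
  step 8: ref 4 -> FAULT, evict 6, frames=[3,4] (faults so far: 4)
  step 9: ref 4 -> HIT, frames=[3,4] (faults so far: 4)
  step 10: ref 7 -> FAULT, evict 3, frames=[7,4] (faults so far: 5)
  LRU total faults: 5
--- Optimal ---
  step 0: ref 7 -> FAULT, frames=[7,-] (faults so far: 1)
  step 1: ref 6 -> FAULT, frames=[7,6] (faults so far: 2)
  step 2: ref 6 -> HIT, frames=[7,6] (faults so far: 2)
  step 3: ref 6 -> HIT, frames=[7,6] (faults so far: 2)
  step 4: ref 6 -> HIT, frames=[7,6] (faults so far: 2)
  step 5: ref 6 -> HIT, frames=[7,6] (faults so far: 2)
  step 6: ref 6 -> HIT, frames=[7,6] (faults so far: 2)
  step 7: ref 3 -> FAULT, evict 6, frames=[7,3] (faults so far: 3)
  step 8: ref 4 -> FAULT, evict 3, frames=[7,4] (faults so far: 4)
  step 9: ref 4 -> HIT, frames=[7,4] (faults so far: 4)
  step 10: ref 7 -> HIT, frames=[7,4] (faults so far: 4)
  Optimal total faults: 4

Answer: 5 5 4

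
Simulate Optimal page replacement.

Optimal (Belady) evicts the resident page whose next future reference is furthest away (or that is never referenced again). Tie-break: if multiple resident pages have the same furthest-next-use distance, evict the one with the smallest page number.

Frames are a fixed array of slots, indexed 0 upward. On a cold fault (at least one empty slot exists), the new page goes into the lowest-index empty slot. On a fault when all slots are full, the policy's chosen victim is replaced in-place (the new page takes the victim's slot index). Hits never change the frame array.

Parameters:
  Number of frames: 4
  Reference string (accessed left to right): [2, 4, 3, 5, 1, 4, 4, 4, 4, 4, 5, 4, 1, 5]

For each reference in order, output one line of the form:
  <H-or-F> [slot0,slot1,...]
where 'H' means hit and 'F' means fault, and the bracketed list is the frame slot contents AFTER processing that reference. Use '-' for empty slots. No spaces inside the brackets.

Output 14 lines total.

F [2,-,-,-]
F [2,4,-,-]
F [2,4,3,-]
F [2,4,3,5]
F [1,4,3,5]
H [1,4,3,5]
H [1,4,3,5]
H [1,4,3,5]
H [1,4,3,5]
H [1,4,3,5]
H [1,4,3,5]
H [1,4,3,5]
H [1,4,3,5]
H [1,4,3,5]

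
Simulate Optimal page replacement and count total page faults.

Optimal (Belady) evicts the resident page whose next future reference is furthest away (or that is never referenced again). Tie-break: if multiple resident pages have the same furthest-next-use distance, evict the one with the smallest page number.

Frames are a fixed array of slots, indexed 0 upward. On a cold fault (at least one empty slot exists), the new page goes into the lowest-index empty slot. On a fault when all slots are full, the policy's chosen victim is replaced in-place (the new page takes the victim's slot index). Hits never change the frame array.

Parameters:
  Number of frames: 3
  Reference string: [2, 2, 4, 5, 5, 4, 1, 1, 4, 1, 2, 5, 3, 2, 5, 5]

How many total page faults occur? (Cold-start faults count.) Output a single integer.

Step 0: ref 2 → FAULT, frames=[2,-,-]
Step 1: ref 2 → HIT, frames=[2,-,-]
Step 2: ref 4 → FAULT, frames=[2,4,-]
Step 3: ref 5 → FAULT, frames=[2,4,5]
Step 4: ref 5 → HIT, frames=[2,4,5]
Step 5: ref 4 → HIT, frames=[2,4,5]
Step 6: ref 1 → FAULT (evict 5), frames=[2,4,1]
Step 7: ref 1 → HIT, frames=[2,4,1]
Step 8: ref 4 → HIT, frames=[2,4,1]
Step 9: ref 1 → HIT, frames=[2,4,1]
Step 10: ref 2 → HIT, frames=[2,4,1]
Step 11: ref 5 → FAULT (evict 1), frames=[2,4,5]
Step 12: ref 3 → FAULT (evict 4), frames=[2,3,5]
Step 13: ref 2 → HIT, frames=[2,3,5]
Step 14: ref 5 → HIT, frames=[2,3,5]
Step 15: ref 5 → HIT, frames=[2,3,5]
Total faults: 6

Answer: 6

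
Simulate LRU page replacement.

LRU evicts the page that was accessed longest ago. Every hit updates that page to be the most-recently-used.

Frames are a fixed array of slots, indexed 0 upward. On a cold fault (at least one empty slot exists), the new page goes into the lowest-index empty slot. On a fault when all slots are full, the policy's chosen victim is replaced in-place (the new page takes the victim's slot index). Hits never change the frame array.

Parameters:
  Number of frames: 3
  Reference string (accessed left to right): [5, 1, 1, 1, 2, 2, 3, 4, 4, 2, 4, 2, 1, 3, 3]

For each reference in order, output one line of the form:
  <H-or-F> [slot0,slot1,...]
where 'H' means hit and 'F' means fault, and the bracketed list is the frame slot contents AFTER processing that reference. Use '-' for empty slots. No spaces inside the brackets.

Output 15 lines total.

F [5,-,-]
F [5,1,-]
H [5,1,-]
H [5,1,-]
F [5,1,2]
H [5,1,2]
F [3,1,2]
F [3,4,2]
H [3,4,2]
H [3,4,2]
H [3,4,2]
H [3,4,2]
F [1,4,2]
F [1,3,2]
H [1,3,2]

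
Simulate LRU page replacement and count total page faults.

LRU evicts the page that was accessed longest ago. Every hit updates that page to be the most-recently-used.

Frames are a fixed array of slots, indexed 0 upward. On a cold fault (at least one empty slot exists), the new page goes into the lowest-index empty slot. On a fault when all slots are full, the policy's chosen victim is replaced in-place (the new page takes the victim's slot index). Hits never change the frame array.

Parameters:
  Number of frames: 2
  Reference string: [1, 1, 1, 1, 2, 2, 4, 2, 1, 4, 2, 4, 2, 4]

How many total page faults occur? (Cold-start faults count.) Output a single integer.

Step 0: ref 1 → FAULT, frames=[1,-]
Step 1: ref 1 → HIT, frames=[1,-]
Step 2: ref 1 → HIT, frames=[1,-]
Step 3: ref 1 → HIT, frames=[1,-]
Step 4: ref 2 → FAULT, frames=[1,2]
Step 5: ref 2 → HIT, frames=[1,2]
Step 6: ref 4 → FAULT (evict 1), frames=[4,2]
Step 7: ref 2 → HIT, frames=[4,2]
Step 8: ref 1 → FAULT (evict 4), frames=[1,2]
Step 9: ref 4 → FAULT (evict 2), frames=[1,4]
Step 10: ref 2 → FAULT (evict 1), frames=[2,4]
Step 11: ref 4 → HIT, frames=[2,4]
Step 12: ref 2 → HIT, frames=[2,4]
Step 13: ref 4 → HIT, frames=[2,4]
Total faults: 6

Answer: 6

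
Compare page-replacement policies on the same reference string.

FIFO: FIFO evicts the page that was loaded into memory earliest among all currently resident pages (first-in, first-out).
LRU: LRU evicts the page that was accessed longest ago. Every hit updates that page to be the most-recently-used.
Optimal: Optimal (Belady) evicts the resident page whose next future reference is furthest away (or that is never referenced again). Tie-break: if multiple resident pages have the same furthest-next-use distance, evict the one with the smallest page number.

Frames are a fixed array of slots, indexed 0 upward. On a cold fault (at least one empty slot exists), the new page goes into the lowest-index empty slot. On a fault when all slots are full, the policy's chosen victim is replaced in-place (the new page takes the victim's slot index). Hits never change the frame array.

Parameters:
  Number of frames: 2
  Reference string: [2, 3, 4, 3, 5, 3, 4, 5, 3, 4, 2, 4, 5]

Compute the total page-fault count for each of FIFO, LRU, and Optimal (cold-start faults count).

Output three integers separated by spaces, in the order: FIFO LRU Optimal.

--- FIFO ---
  step 0: ref 2 -> FAULT, frames=[2,-] (faults so far: 1)
  step 1: ref 3 -> FAULT, frames=[2,3] (faults so far: 2)
  step 2: ref 4 -> FAULT, evict 2, frames=[4,3] (faults so far: 3)
  step 3: ref 3 -> HIT, frames=[4,3] (faults so far: 3)
  step 4: ref 5 -> FAULT, evict 3, frames=[4,5] (faults so far: 4)
  step 5: ref 3 -> FAULT, evict 4, frames=[3,5] (faults so far: 5)
  step 6: ref 4 -> FAULT, evict 5, frames=[3,4] (faults so far: 6)
  step 7: ref 5 -> FAULT, evict 3, frames=[5,4] (faults so far: 7)
  step 8: ref 3 -> FAULT, evict 4, frames=[5,3] (faults so far: 8)
  step 9: ref 4 -> FAULT, evict 5, frames=[4,3] (faults so far: 9)
  step 10: ref 2 -> FAULT, evict 3, frames=[4,2] (faults so far: 10)
  step 11: ref 4 -> HIT, frames=[4,2] (faults so far: 10)
  step 12: ref 5 -> FAULT, evict 4, frames=[5,2] (faults so far: 11)
  FIFO total faults: 11
--- LRU ---
  step 0: ref 2 -> FAULT, frames=[2,-] (faults so far: 1)
  step 1: ref 3 -> FAULT, frames=[2,3] (faults so far: 2)
  step 2: ref 4 -> FAULT, evict 2, frames=[4,3] (faults so far: 3)
  step 3: ref 3 -> HIT, frames=[4,3] (faults so far: 3)
  step 4: ref 5 -> FAULT, evict 4, frames=[5,3] (faults so far: 4)
  step 5: ref 3 -> HIT, frames=[5,3] (faults so far: 4)
  step 6: ref 4 -> FAULT, evict 5, frames=[4,3] (faults so far: 5)
  step 7: ref 5 -> FAULT, evict 3, frames=[4,5] (faults so far: 6)
  step 8: ref 3 -> FAULT, evict 4, frames=[3,5] (faults so far: 7)
  step 9: ref 4 -> FAULT, evict 5, frames=[3,4] (faults so far: 8)
  step 10: ref 2 -> FAULT, evict 3, frames=[2,4] (faults so far: 9)
  step 11: ref 4 -> HIT, frames=[2,4] (faults so far: 9)
  step 12: ref 5 -> FAULT, evict 2, frames=[5,4] (faults so far: 10)
  LRU total faults: 10
--- Optimal ---
  step 0: ref 2 -> FAULT, frames=[2,-] (faults so far: 1)
  step 1: ref 3 -> FAULT, frames=[2,3] (faults so far: 2)
  step 2: ref 4 -> FAULT, evict 2, frames=[4,3] (faults so far: 3)
  step 3: ref 3 -> HIT, frames=[4,3] (faults so far: 3)
  step 4: ref 5 -> FAULT, evict 4, frames=[5,3] (faults so far: 4)
  step 5: ref 3 -> HIT, frames=[5,3] (faults so far: 4)
  step 6: ref 4 -> FAULT, evict 3, frames=[5,4] (faults so far: 5)
  step 7: ref 5 -> HIT, frames=[5,4] (faults so far: 5)
  step 8: ref 3 -> FAULT, evict 5, frames=[3,4] (faults so far: 6)
  step 9: ref 4 -> HIT, frames=[3,4] (faults so far: 6)
  step 10: ref 2 -> FAULT, evict 3, frames=[2,4] (faults so far: 7)
  step 11: ref 4 -> HIT, frames=[2,4] (faults so far: 7)
  step 12: ref 5 -> FAULT, evict 2, frames=[5,4] (faults so far: 8)
  Optimal total faults: 8

Answer: 11 10 8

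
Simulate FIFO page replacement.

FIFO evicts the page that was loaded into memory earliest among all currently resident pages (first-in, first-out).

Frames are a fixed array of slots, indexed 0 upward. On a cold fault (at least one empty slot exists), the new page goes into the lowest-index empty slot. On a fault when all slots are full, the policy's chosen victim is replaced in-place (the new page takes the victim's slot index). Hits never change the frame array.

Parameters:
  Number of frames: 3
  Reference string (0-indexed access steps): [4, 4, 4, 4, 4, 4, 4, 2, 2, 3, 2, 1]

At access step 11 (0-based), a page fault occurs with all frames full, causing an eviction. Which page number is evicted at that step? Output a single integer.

Step 0: ref 4 -> FAULT, frames=[4,-,-]
Step 1: ref 4 -> HIT, frames=[4,-,-]
Step 2: ref 4 -> HIT, frames=[4,-,-]
Step 3: ref 4 -> HIT, frames=[4,-,-]
Step 4: ref 4 -> HIT, frames=[4,-,-]
Step 5: ref 4 -> HIT, frames=[4,-,-]
Step 6: ref 4 -> HIT, frames=[4,-,-]
Step 7: ref 2 -> FAULT, frames=[4,2,-]
Step 8: ref 2 -> HIT, frames=[4,2,-]
Step 9: ref 3 -> FAULT, frames=[4,2,3]
Step 10: ref 2 -> HIT, frames=[4,2,3]
Step 11: ref 1 -> FAULT, evict 4, frames=[1,2,3]
At step 11: evicted page 4

Answer: 4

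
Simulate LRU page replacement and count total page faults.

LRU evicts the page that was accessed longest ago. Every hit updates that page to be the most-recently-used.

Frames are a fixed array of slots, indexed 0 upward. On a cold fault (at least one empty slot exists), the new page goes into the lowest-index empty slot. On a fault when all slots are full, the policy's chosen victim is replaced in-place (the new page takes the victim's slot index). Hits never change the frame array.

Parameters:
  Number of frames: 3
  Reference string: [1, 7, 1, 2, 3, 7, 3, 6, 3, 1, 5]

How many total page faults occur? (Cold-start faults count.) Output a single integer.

Step 0: ref 1 → FAULT, frames=[1,-,-]
Step 1: ref 7 → FAULT, frames=[1,7,-]
Step 2: ref 1 → HIT, frames=[1,7,-]
Step 3: ref 2 → FAULT, frames=[1,7,2]
Step 4: ref 3 → FAULT (evict 7), frames=[1,3,2]
Step 5: ref 7 → FAULT (evict 1), frames=[7,3,2]
Step 6: ref 3 → HIT, frames=[7,3,2]
Step 7: ref 6 → FAULT (evict 2), frames=[7,3,6]
Step 8: ref 3 → HIT, frames=[7,3,6]
Step 9: ref 1 → FAULT (evict 7), frames=[1,3,6]
Step 10: ref 5 → FAULT (evict 6), frames=[1,3,5]
Total faults: 8

Answer: 8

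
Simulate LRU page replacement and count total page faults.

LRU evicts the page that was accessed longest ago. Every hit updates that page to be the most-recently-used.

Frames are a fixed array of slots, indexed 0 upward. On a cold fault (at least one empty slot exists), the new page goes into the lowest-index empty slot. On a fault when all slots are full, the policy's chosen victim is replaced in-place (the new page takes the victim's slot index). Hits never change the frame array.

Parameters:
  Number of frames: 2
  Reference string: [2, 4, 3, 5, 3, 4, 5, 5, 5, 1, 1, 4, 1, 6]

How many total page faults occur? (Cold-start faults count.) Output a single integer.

Step 0: ref 2 → FAULT, frames=[2,-]
Step 1: ref 4 → FAULT, frames=[2,4]
Step 2: ref 3 → FAULT (evict 2), frames=[3,4]
Step 3: ref 5 → FAULT (evict 4), frames=[3,5]
Step 4: ref 3 → HIT, frames=[3,5]
Step 5: ref 4 → FAULT (evict 5), frames=[3,4]
Step 6: ref 5 → FAULT (evict 3), frames=[5,4]
Step 7: ref 5 → HIT, frames=[5,4]
Step 8: ref 5 → HIT, frames=[5,4]
Step 9: ref 1 → FAULT (evict 4), frames=[5,1]
Step 10: ref 1 → HIT, frames=[5,1]
Step 11: ref 4 → FAULT (evict 5), frames=[4,1]
Step 12: ref 1 → HIT, frames=[4,1]
Step 13: ref 6 → FAULT (evict 4), frames=[6,1]
Total faults: 9

Answer: 9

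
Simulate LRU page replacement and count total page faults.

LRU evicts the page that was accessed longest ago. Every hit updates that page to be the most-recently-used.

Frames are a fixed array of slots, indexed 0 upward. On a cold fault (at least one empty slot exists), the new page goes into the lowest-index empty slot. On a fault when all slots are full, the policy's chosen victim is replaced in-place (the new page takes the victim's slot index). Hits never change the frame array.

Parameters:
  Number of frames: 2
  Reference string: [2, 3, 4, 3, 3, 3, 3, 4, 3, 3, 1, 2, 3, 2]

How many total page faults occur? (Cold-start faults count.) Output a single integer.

Answer: 6

Derivation:
Step 0: ref 2 → FAULT, frames=[2,-]
Step 1: ref 3 → FAULT, frames=[2,3]
Step 2: ref 4 → FAULT (evict 2), frames=[4,3]
Step 3: ref 3 → HIT, frames=[4,3]
Step 4: ref 3 → HIT, frames=[4,3]
Step 5: ref 3 → HIT, frames=[4,3]
Step 6: ref 3 → HIT, frames=[4,3]
Step 7: ref 4 → HIT, frames=[4,3]
Step 8: ref 3 → HIT, frames=[4,3]
Step 9: ref 3 → HIT, frames=[4,3]
Step 10: ref 1 → FAULT (evict 4), frames=[1,3]
Step 11: ref 2 → FAULT (evict 3), frames=[1,2]
Step 12: ref 3 → FAULT (evict 1), frames=[3,2]
Step 13: ref 2 → HIT, frames=[3,2]
Total faults: 6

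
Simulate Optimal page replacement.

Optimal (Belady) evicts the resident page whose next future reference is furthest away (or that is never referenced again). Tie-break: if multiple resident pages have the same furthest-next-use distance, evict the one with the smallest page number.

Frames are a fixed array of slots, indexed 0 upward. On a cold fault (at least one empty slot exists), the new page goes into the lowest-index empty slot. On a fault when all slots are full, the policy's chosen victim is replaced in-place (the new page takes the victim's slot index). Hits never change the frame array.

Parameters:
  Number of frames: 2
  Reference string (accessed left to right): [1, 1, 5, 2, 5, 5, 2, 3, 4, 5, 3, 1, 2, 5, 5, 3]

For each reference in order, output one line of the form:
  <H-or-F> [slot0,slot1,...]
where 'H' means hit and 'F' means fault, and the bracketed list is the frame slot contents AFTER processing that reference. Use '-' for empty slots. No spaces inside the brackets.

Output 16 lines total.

F [1,-]
H [1,-]
F [1,5]
F [2,5]
H [2,5]
H [2,5]
H [2,5]
F [3,5]
F [4,5]
H [4,5]
F [3,5]
F [1,5]
F [2,5]
H [2,5]
H [2,5]
F [3,5]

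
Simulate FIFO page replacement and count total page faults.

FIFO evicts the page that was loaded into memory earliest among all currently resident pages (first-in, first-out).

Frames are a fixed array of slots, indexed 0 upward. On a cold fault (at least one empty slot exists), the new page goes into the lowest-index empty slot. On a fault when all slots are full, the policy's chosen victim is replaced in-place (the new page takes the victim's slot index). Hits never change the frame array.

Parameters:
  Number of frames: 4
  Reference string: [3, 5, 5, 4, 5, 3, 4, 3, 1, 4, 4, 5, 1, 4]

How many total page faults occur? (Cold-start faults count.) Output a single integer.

Step 0: ref 3 → FAULT, frames=[3,-,-,-]
Step 1: ref 5 → FAULT, frames=[3,5,-,-]
Step 2: ref 5 → HIT, frames=[3,5,-,-]
Step 3: ref 4 → FAULT, frames=[3,5,4,-]
Step 4: ref 5 → HIT, frames=[3,5,4,-]
Step 5: ref 3 → HIT, frames=[3,5,4,-]
Step 6: ref 4 → HIT, frames=[3,5,4,-]
Step 7: ref 3 → HIT, frames=[3,5,4,-]
Step 8: ref 1 → FAULT, frames=[3,5,4,1]
Step 9: ref 4 → HIT, frames=[3,5,4,1]
Step 10: ref 4 → HIT, frames=[3,5,4,1]
Step 11: ref 5 → HIT, frames=[3,5,4,1]
Step 12: ref 1 → HIT, frames=[3,5,4,1]
Step 13: ref 4 → HIT, frames=[3,5,4,1]
Total faults: 4

Answer: 4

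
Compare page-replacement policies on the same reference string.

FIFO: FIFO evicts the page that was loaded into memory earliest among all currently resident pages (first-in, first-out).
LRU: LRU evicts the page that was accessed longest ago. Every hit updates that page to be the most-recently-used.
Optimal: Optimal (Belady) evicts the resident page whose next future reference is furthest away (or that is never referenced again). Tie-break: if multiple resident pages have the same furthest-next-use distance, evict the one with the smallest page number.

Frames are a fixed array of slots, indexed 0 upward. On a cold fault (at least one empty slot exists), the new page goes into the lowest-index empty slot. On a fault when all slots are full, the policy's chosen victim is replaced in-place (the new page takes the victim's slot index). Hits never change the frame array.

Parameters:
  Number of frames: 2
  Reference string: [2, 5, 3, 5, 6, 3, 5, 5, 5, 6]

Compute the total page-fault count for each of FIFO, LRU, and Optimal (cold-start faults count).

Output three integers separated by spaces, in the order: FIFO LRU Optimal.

--- FIFO ---
  step 0: ref 2 -> FAULT, frames=[2,-] (faults so far: 1)
  step 1: ref 5 -> FAULT, frames=[2,5] (faults so far: 2)
  step 2: ref 3 -> FAULT, evict 2, frames=[3,5] (faults so far: 3)
  step 3: ref 5 -> HIT, frames=[3,5] (faults so far: 3)
  step 4: ref 6 -> FAULT, evict 5, frames=[3,6] (faults so far: 4)
  step 5: ref 3 -> HIT, frames=[3,6] (faults so far: 4)
  step 6: ref 5 -> FAULT, evict 3, frames=[5,6] (faults so far: 5)
  step 7: ref 5 -> HIT, frames=[5,6] (faults so far: 5)
  step 8: ref 5 -> HIT, frames=[5,6] (faults so far: 5)
  step 9: ref 6 -> HIT, frames=[5,6] (faults so far: 5)
  FIFO total faults: 5
--- LRU ---
  step 0: ref 2 -> FAULT, frames=[2,-] (faults so far: 1)
  step 1: ref 5 -> FAULT, frames=[2,5] (faults so far: 2)
  step 2: ref 3 -> FAULT, evict 2, frames=[3,5] (faults so far: 3)
  step 3: ref 5 -> HIT, frames=[3,5] (faults so far: 3)
  step 4: ref 6 -> FAULT, evict 3, frames=[6,5] (faults so far: 4)
  step 5: ref 3 -> FAULT, evict 5, frames=[6,3] (faults so far: 5)
  step 6: ref 5 -> FAULT, evict 6, frames=[5,3] (faults so far: 6)
  step 7: ref 5 -> HIT, frames=[5,3] (faults so far: 6)
  step 8: ref 5 -> HIT, frames=[5,3] (faults so far: 6)
  step 9: ref 6 -> FAULT, evict 3, frames=[5,6] (faults so far: 7)
  LRU total faults: 7
--- Optimal ---
  step 0: ref 2 -> FAULT, frames=[2,-] (faults so far: 1)
  step 1: ref 5 -> FAULT, frames=[2,5] (faults so far: 2)
  step 2: ref 3 -> FAULT, evict 2, frames=[3,5] (faults so far: 3)
  step 3: ref 5 -> HIT, frames=[3,5] (faults so far: 3)
  step 4: ref 6 -> FAULT, evict 5, frames=[3,6] (faults so far: 4)
  step 5: ref 3 -> HIT, frames=[3,6] (faults so far: 4)
  step 6: ref 5 -> FAULT, evict 3, frames=[5,6] (faults so far: 5)
  step 7: ref 5 -> HIT, frames=[5,6] (faults so far: 5)
  step 8: ref 5 -> HIT, frames=[5,6] (faults so far: 5)
  step 9: ref 6 -> HIT, frames=[5,6] (faults so far: 5)
  Optimal total faults: 5

Answer: 5 7 5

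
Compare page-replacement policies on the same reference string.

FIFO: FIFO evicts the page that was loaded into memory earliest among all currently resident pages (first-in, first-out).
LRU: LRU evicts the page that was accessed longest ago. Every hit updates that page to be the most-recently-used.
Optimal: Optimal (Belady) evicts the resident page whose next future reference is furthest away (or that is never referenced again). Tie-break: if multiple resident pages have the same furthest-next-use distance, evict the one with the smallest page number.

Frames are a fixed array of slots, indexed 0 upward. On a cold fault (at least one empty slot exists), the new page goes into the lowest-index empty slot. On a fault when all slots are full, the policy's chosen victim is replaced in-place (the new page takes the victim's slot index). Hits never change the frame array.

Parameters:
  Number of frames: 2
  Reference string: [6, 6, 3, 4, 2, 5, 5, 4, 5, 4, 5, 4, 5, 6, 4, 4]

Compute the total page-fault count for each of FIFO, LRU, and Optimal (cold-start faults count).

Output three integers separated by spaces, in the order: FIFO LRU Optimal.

Answer: 7 8 6

Derivation:
--- FIFO ---
  step 0: ref 6 -> FAULT, frames=[6,-] (faults so far: 1)
  step 1: ref 6 -> HIT, frames=[6,-] (faults so far: 1)
  step 2: ref 3 -> FAULT, frames=[6,3] (faults so far: 2)
  step 3: ref 4 -> FAULT, evict 6, frames=[4,3] (faults so far: 3)
  step 4: ref 2 -> FAULT, evict 3, frames=[4,2] (faults so far: 4)
  step 5: ref 5 -> FAULT, evict 4, frames=[5,2] (faults so far: 5)
  step 6: ref 5 -> HIT, frames=[5,2] (faults so far: 5)
  step 7: ref 4 -> FAULT, evict 2, frames=[5,4] (faults so far: 6)
  step 8: ref 5 -> HIT, frames=[5,4] (faults so far: 6)
  step 9: ref 4 -> HIT, frames=[5,4] (faults so far: 6)
  step 10: ref 5 -> HIT, frames=[5,4] (faults so far: 6)
  step 11: ref 4 -> HIT, frames=[5,4] (faults so far: 6)
  step 12: ref 5 -> HIT, frames=[5,4] (faults so far: 6)
  step 13: ref 6 -> FAULT, evict 5, frames=[6,4] (faults so far: 7)
  step 14: ref 4 -> HIT, frames=[6,4] (faults so far: 7)
  step 15: ref 4 -> HIT, frames=[6,4] (faults so far: 7)
  FIFO total faults: 7
--- LRU ---
  step 0: ref 6 -> FAULT, frames=[6,-] (faults so far: 1)
  step 1: ref 6 -> HIT, frames=[6,-] (faults so far: 1)
  step 2: ref 3 -> FAULT, frames=[6,3] (faults so far: 2)
  step 3: ref 4 -> FAULT, evict 6, frames=[4,3] (faults so far: 3)
  step 4: ref 2 -> FAULT, evict 3, frames=[4,2] (faults so far: 4)
  step 5: ref 5 -> FAULT, evict 4, frames=[5,2] (faults so far: 5)
  step 6: ref 5 -> HIT, frames=[5,2] (faults so far: 5)
  step 7: ref 4 -> FAULT, evict 2, frames=[5,4] (faults so far: 6)
  step 8: ref 5 -> HIT, frames=[5,4] (faults so far: 6)
  step 9: ref 4 -> HIT, frames=[5,4] (faults so far: 6)
  step 10: ref 5 -> HIT, frames=[5,4] (faults so far: 6)
  step 11: ref 4 -> HIT, frames=[5,4] (faults so far: 6)
  step 12: ref 5 -> HIT, frames=[5,4] (faults so far: 6)
  step 13: ref 6 -> FAULT, evict 4, frames=[5,6] (faults so far: 7)
  step 14: ref 4 -> FAULT, evict 5, frames=[4,6] (faults so far: 8)
  step 15: ref 4 -> HIT, frames=[4,6] (faults so far: 8)
  LRU total faults: 8
--- Optimal ---
  step 0: ref 6 -> FAULT, frames=[6,-] (faults so far: 1)
  step 1: ref 6 -> HIT, frames=[6,-] (faults so far: 1)
  step 2: ref 3 -> FAULT, frames=[6,3] (faults so far: 2)
  step 3: ref 4 -> FAULT, evict 3, frames=[6,4] (faults so far: 3)
  step 4: ref 2 -> FAULT, evict 6, frames=[2,4] (faults so far: 4)
  step 5: ref 5 -> FAULT, evict 2, frames=[5,4] (faults so far: 5)
  step 6: ref 5 -> HIT, frames=[5,4] (faults so far: 5)
  step 7: ref 4 -> HIT, frames=[5,4] (faults so far: 5)
  step 8: ref 5 -> HIT, frames=[5,4] (faults so far: 5)
  step 9: ref 4 -> HIT, frames=[5,4] (faults so far: 5)
  step 10: ref 5 -> HIT, frames=[5,4] (faults so far: 5)
  step 11: ref 4 -> HIT, frames=[5,4] (faults so far: 5)
  step 12: ref 5 -> HIT, frames=[5,4] (faults so far: 5)
  step 13: ref 6 -> FAULT, evict 5, frames=[6,4] (faults so far: 6)
  step 14: ref 4 -> HIT, frames=[6,4] (faults so far: 6)
  step 15: ref 4 -> HIT, frames=[6,4] (faults so far: 6)
  Optimal total faults: 6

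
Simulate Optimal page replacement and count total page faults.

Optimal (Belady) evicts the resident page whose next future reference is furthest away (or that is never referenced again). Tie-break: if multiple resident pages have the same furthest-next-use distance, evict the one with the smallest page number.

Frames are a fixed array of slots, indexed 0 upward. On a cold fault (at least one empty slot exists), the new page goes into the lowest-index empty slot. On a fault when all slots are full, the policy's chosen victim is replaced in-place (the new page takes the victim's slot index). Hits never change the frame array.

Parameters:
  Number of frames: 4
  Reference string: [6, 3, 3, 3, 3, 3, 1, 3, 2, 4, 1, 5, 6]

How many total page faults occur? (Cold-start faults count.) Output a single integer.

Answer: 6

Derivation:
Step 0: ref 6 → FAULT, frames=[6,-,-,-]
Step 1: ref 3 → FAULT, frames=[6,3,-,-]
Step 2: ref 3 → HIT, frames=[6,3,-,-]
Step 3: ref 3 → HIT, frames=[6,3,-,-]
Step 4: ref 3 → HIT, frames=[6,3,-,-]
Step 5: ref 3 → HIT, frames=[6,3,-,-]
Step 6: ref 1 → FAULT, frames=[6,3,1,-]
Step 7: ref 3 → HIT, frames=[6,3,1,-]
Step 8: ref 2 → FAULT, frames=[6,3,1,2]
Step 9: ref 4 → FAULT (evict 2), frames=[6,3,1,4]
Step 10: ref 1 → HIT, frames=[6,3,1,4]
Step 11: ref 5 → FAULT (evict 1), frames=[6,3,5,4]
Step 12: ref 6 → HIT, frames=[6,3,5,4]
Total faults: 6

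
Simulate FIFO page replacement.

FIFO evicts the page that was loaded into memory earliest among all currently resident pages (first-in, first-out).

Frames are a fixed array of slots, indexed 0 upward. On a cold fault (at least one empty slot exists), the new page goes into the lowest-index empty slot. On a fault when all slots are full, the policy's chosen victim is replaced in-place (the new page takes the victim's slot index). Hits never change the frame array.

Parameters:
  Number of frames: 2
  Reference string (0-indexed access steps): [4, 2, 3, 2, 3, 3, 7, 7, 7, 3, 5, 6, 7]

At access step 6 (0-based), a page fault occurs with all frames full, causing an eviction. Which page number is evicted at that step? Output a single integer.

Answer: 2

Derivation:
Step 0: ref 4 -> FAULT, frames=[4,-]
Step 1: ref 2 -> FAULT, frames=[4,2]
Step 2: ref 3 -> FAULT, evict 4, frames=[3,2]
Step 3: ref 2 -> HIT, frames=[3,2]
Step 4: ref 3 -> HIT, frames=[3,2]
Step 5: ref 3 -> HIT, frames=[3,2]
Step 6: ref 7 -> FAULT, evict 2, frames=[3,7]
At step 6: evicted page 2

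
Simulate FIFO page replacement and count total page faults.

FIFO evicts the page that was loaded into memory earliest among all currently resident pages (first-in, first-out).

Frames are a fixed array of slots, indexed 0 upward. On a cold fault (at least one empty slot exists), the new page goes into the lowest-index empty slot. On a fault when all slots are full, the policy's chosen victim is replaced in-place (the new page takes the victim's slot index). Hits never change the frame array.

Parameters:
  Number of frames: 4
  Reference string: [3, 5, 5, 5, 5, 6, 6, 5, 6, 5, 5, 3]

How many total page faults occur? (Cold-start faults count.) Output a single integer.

Step 0: ref 3 → FAULT, frames=[3,-,-,-]
Step 1: ref 5 → FAULT, frames=[3,5,-,-]
Step 2: ref 5 → HIT, frames=[3,5,-,-]
Step 3: ref 5 → HIT, frames=[3,5,-,-]
Step 4: ref 5 → HIT, frames=[3,5,-,-]
Step 5: ref 6 → FAULT, frames=[3,5,6,-]
Step 6: ref 6 → HIT, frames=[3,5,6,-]
Step 7: ref 5 → HIT, frames=[3,5,6,-]
Step 8: ref 6 → HIT, frames=[3,5,6,-]
Step 9: ref 5 → HIT, frames=[3,5,6,-]
Step 10: ref 5 → HIT, frames=[3,5,6,-]
Step 11: ref 3 → HIT, frames=[3,5,6,-]
Total faults: 3

Answer: 3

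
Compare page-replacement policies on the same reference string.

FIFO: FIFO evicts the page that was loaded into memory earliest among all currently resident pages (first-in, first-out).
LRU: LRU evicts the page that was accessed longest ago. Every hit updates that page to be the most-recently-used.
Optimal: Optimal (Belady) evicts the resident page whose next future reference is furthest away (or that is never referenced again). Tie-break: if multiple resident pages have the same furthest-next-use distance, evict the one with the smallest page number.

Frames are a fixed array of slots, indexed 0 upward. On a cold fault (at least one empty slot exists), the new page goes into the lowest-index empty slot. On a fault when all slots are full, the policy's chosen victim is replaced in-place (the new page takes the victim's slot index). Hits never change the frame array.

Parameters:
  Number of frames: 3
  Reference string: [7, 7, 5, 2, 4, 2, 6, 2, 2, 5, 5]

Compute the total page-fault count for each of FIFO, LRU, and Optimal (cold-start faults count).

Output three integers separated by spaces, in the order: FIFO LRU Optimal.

--- FIFO ---
  step 0: ref 7 -> FAULT, frames=[7,-,-] (faults so far: 1)
  step 1: ref 7 -> HIT, frames=[7,-,-] (faults so far: 1)
  step 2: ref 5 -> FAULT, frames=[7,5,-] (faults so far: 2)
  step 3: ref 2 -> FAULT, frames=[7,5,2] (faults so far: 3)
  step 4: ref 4 -> FAULT, evict 7, frames=[4,5,2] (faults so far: 4)
  step 5: ref 2 -> HIT, frames=[4,5,2] (faults so far: 4)
  step 6: ref 6 -> FAULT, evict 5, frames=[4,6,2] (faults so far: 5)
  step 7: ref 2 -> HIT, frames=[4,6,2] (faults so far: 5)
  step 8: ref 2 -> HIT, frames=[4,6,2] (faults so far: 5)
  step 9: ref 5 -> FAULT, evict 2, frames=[4,6,5] (faults so far: 6)
  step 10: ref 5 -> HIT, frames=[4,6,5] (faults so far: 6)
  FIFO total faults: 6
--- LRU ---
  step 0: ref 7 -> FAULT, frames=[7,-,-] (faults so far: 1)
  step 1: ref 7 -> HIT, frames=[7,-,-] (faults so far: 1)
  step 2: ref 5 -> FAULT, frames=[7,5,-] (faults so far: 2)
  step 3: ref 2 -> FAULT, frames=[7,5,2] (faults so far: 3)
  step 4: ref 4 -> FAULT, evict 7, frames=[4,5,2] (faults so far: 4)
  step 5: ref 2 -> HIT, frames=[4,5,2] (faults so far: 4)
  step 6: ref 6 -> FAULT, evict 5, frames=[4,6,2] (faults so far: 5)
  step 7: ref 2 -> HIT, frames=[4,6,2] (faults so far: 5)
  step 8: ref 2 -> HIT, frames=[4,6,2] (faults so far: 5)
  step 9: ref 5 -> FAULT, evict 4, frames=[5,6,2] (faults so far: 6)
  step 10: ref 5 -> HIT, frames=[5,6,2] (faults so far: 6)
  LRU total faults: 6
--- Optimal ---
  step 0: ref 7 -> FAULT, frames=[7,-,-] (faults so far: 1)
  step 1: ref 7 -> HIT, frames=[7,-,-] (faults so far: 1)
  step 2: ref 5 -> FAULT, frames=[7,5,-] (faults so far: 2)
  step 3: ref 2 -> FAULT, frames=[7,5,2] (faults so far: 3)
  step 4: ref 4 -> FAULT, evict 7, frames=[4,5,2] (faults so far: 4)
  step 5: ref 2 -> HIT, frames=[4,5,2] (faults so far: 4)
  step 6: ref 6 -> FAULT, evict 4, frames=[6,5,2] (faults so far: 5)
  step 7: ref 2 -> HIT, frames=[6,5,2] (faults so far: 5)
  step 8: ref 2 -> HIT, frames=[6,5,2] (faults so far: 5)
  step 9: ref 5 -> HIT, frames=[6,5,2] (faults so far: 5)
  step 10: ref 5 -> HIT, frames=[6,5,2] (faults so far: 5)
  Optimal total faults: 5

Answer: 6 6 5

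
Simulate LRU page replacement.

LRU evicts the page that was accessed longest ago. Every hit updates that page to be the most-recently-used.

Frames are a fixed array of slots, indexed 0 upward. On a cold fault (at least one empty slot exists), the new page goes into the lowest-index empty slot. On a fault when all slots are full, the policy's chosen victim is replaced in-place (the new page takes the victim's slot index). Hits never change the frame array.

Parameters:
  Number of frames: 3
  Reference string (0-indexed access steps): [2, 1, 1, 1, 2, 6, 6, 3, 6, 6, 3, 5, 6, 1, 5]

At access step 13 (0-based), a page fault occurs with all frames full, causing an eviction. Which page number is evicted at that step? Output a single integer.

Answer: 3

Derivation:
Step 0: ref 2 -> FAULT, frames=[2,-,-]
Step 1: ref 1 -> FAULT, frames=[2,1,-]
Step 2: ref 1 -> HIT, frames=[2,1,-]
Step 3: ref 1 -> HIT, frames=[2,1,-]
Step 4: ref 2 -> HIT, frames=[2,1,-]
Step 5: ref 6 -> FAULT, frames=[2,1,6]
Step 6: ref 6 -> HIT, frames=[2,1,6]
Step 7: ref 3 -> FAULT, evict 1, frames=[2,3,6]
Step 8: ref 6 -> HIT, frames=[2,3,6]
Step 9: ref 6 -> HIT, frames=[2,3,6]
Step 10: ref 3 -> HIT, frames=[2,3,6]
Step 11: ref 5 -> FAULT, evict 2, frames=[5,3,6]
Step 12: ref 6 -> HIT, frames=[5,3,6]
Step 13: ref 1 -> FAULT, evict 3, frames=[5,1,6]
At step 13: evicted page 3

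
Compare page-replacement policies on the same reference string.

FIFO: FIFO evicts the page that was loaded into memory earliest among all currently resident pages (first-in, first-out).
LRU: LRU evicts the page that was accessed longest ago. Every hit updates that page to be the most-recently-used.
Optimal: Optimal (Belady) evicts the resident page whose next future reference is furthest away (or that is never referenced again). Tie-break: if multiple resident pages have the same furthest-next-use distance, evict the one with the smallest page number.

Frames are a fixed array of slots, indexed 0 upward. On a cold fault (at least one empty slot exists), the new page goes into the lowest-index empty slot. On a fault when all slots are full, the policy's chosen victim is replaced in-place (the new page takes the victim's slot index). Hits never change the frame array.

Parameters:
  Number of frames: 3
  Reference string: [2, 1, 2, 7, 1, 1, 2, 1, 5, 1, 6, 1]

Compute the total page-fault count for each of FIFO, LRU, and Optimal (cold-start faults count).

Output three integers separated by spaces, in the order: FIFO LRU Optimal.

--- FIFO ---
  step 0: ref 2 -> FAULT, frames=[2,-,-] (faults so far: 1)
  step 1: ref 1 -> FAULT, frames=[2,1,-] (faults so far: 2)
  step 2: ref 2 -> HIT, frames=[2,1,-] (faults so far: 2)
  step 3: ref 7 -> FAULT, frames=[2,1,7] (faults so far: 3)
  step 4: ref 1 -> HIT, frames=[2,1,7] (faults so far: 3)
  step 5: ref 1 -> HIT, frames=[2,1,7] (faults so far: 3)
  step 6: ref 2 -> HIT, frames=[2,1,7] (faults so far: 3)
  step 7: ref 1 -> HIT, frames=[2,1,7] (faults so far: 3)
  step 8: ref 5 -> FAULT, evict 2, frames=[5,1,7] (faults so far: 4)
  step 9: ref 1 -> HIT, frames=[5,1,7] (faults so far: 4)
  step 10: ref 6 -> FAULT, evict 1, frames=[5,6,7] (faults so far: 5)
  step 11: ref 1 -> FAULT, evict 7, frames=[5,6,1] (faults so far: 6)
  FIFO total faults: 6
--- LRU ---
  step 0: ref 2 -> FAULT, frames=[2,-,-] (faults so far: 1)
  step 1: ref 1 -> FAULT, frames=[2,1,-] (faults so far: 2)
  step 2: ref 2 -> HIT, frames=[2,1,-] (faults so far: 2)
  step 3: ref 7 -> FAULT, frames=[2,1,7] (faults so far: 3)
  step 4: ref 1 -> HIT, frames=[2,1,7] (faults so far: 3)
  step 5: ref 1 -> HIT, frames=[2,1,7] (faults so far: 3)
  step 6: ref 2 -> HIT, frames=[2,1,7] (faults so far: 3)
  step 7: ref 1 -> HIT, frames=[2,1,7] (faults so far: 3)
  step 8: ref 5 -> FAULT, evict 7, frames=[2,1,5] (faults so far: 4)
  step 9: ref 1 -> HIT, frames=[2,1,5] (faults so far: 4)
  step 10: ref 6 -> FAULT, evict 2, frames=[6,1,5] (faults so far: 5)
  step 11: ref 1 -> HIT, frames=[6,1,5] (faults so far: 5)
  LRU total faults: 5
--- Optimal ---
  step 0: ref 2 -> FAULT, frames=[2,-,-] (faults so far: 1)
  step 1: ref 1 -> FAULT, frames=[2,1,-] (faults so far: 2)
  step 2: ref 2 -> HIT, frames=[2,1,-] (faults so far: 2)
  step 3: ref 7 -> FAULT, frames=[2,1,7] (faults so far: 3)
  step 4: ref 1 -> HIT, frames=[2,1,7] (faults so far: 3)
  step 5: ref 1 -> HIT, frames=[2,1,7] (faults so far: 3)
  step 6: ref 2 -> HIT, frames=[2,1,7] (faults so far: 3)
  step 7: ref 1 -> HIT, frames=[2,1,7] (faults so far: 3)
  step 8: ref 5 -> FAULT, evict 2, frames=[5,1,7] (faults so far: 4)
  step 9: ref 1 -> HIT, frames=[5,1,7] (faults so far: 4)
  step 10: ref 6 -> FAULT, evict 5, frames=[6,1,7] (faults so far: 5)
  step 11: ref 1 -> HIT, frames=[6,1,7] (faults so far: 5)
  Optimal total faults: 5

Answer: 6 5 5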